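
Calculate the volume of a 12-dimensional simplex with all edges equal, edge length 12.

V_12 = √(13) · 12^12 / (12! · 2^(12/2)) ≈ 1048.65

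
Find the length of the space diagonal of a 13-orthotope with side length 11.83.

Diagonal = √13 · 11.83 ≈ 42.6537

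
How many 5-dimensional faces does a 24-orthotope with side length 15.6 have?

An n-cube has C(n,k)·2^(n-k) k-faces. Here C(24,5)·2^19 = 42504·524288 = 22284337152.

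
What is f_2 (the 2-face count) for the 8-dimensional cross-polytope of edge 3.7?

An n-cross-polytope has 2^(k+1)·C(n,k+1) k-faces. Here 2^3·C(8,3) = 8·56 = 448.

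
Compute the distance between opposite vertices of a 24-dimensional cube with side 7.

||(7,7,...,7)|| = √(24)·7 ≈ 34.2929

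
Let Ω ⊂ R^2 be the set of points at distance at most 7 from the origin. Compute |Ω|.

Volume = π^{2/2}·(7)^2/Γ(2) = 49·π ≈ 153.938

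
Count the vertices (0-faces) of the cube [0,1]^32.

The 32-cube has 2^32 = 4294967296 vertices.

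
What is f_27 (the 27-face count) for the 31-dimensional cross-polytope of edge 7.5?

Each 27-face is the convex hull of 28 vertices, one chosen as ±e_i from each of 28 distinct axes: 2^28·C(31,28) = 1206617374720.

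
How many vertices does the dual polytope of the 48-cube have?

Number of vertices = 2n = 96.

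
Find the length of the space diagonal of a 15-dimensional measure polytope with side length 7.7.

d = √(7.7² + 7.7² + ... + 7.7²) [15 terms] = √(15·7.7²) = 7.7√15 ≈ 29.822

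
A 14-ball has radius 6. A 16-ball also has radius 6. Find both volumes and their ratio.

V_14(6) ≈ 4.69609e+10. V_16(6) ≈ 6.63894e+11. Ratio V_14/V_16 ≈ 0.07074.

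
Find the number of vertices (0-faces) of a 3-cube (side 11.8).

f_0(3-cube) = (3 choose 0) · 2^3 = 8.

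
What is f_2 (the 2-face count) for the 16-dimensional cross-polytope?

Number of 2-faces = 2^(2+1) · C(16,2+1) = 8 · 560 = 4480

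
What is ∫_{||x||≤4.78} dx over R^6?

V_6(4.78) = π^(6/2) · (4.78)^6 / Γ(6/2 + 1) ≈ 61640.4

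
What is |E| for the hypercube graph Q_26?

An n-cube has n·2^(n-1) edges. With n = 26: 26·33554432 = 872415232.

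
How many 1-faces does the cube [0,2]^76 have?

Number of 1-faces = C(76,1)·2^(76-1) = 76·37778931862957161709568 = 2871198821584744289927168.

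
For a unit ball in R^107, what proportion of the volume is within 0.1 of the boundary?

V(inner)/V(outer) = ((1-0.1)/1)^107 ≈ 1.27e-05, so the shell fraction is 0.999987.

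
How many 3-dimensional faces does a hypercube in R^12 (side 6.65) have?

Choose 3 of 12 axes to span the face (C(12,3) = 220 ways), then fix each of the remaining 9 coordinates at one of its two extreme values (2^9 = 512 ways): 220·512 = 112640.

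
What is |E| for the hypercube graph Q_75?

An n-cube has n·2^(n-1) edges. With n = 75: 75·18889465931478580854784 = 1416709944860893564108800.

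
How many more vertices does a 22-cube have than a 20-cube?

The 22-cube has 2^22 = 4194304 vertices. The 20-cube has 2^20 = 1048576 vertices. Difference: 4194304 - 1048576 = 3145728.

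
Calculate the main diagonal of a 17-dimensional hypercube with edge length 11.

d = √(11² + 11² + ... + 11²) [17 terms] = √(17·11²) = 11√17 ≈ 45.3542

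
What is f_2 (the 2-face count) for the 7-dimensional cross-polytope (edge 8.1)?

An n-cross-polytope has 2^(k+1)·C(n,k+1) k-faces. Here 2^3·C(7,3) = 8·35 = 280.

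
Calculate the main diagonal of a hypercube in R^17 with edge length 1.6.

The space diagonal of an n-cube of side s is s√n. Here 1.6·√17 ≈ 6.59697.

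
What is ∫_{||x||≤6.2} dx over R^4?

V_4(6.2) = π^(4/2) · (6.2)^4 / Γ(4/2 + 1) ≈ 7291.83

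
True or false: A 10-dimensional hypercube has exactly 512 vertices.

False. The 10-cube has 2^10 = 1024 vertices.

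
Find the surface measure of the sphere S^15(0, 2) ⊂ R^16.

S_16(2) = 2·π^(16/2)·(2)^15 / Γ(16/2) = 4096·π^8/315 ≈ 123381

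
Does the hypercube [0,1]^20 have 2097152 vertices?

False. The 20-cube has 2^20 = 1048576 vertices.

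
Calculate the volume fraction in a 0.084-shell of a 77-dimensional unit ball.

1 - (1-0.084)^77 ≈ 0.998836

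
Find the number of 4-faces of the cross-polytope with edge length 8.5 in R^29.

An n-cross-polytope has 2^(k+1)·C(n,k+1) k-faces. Here 2^5·C(29,5) = 32·118755 = 3800160.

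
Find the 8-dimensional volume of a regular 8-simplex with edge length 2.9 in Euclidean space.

V = (2.9^8 / 8!) · √((8+1) / 2^8) ≈ 0.0232629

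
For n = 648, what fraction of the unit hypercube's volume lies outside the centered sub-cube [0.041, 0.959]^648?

1 - (1 - 2·0.041)^648 = 1 - 0.918^648 ≈ 1 - 8.357e-25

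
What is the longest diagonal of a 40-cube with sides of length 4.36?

Diagonal = √40 · 4.36 ≈ 27.5751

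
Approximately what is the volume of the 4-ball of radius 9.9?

Volume = π^{4/2}·(9.9)^4/Γ(3) ≈ 47403.5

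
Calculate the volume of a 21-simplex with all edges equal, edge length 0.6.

V = (0.6^21 / 21!) · √((21+1) / 2^21) ≈ 1.39068e-27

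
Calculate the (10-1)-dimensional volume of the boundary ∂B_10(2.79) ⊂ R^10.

The surface area of an n-ball is 2π^(n/2) r^(n-1) / Γ(n/2). For n=10, r=2.79: 261220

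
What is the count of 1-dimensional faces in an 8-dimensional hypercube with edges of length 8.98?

f_1(8-cube) = (8 choose 1) · 2^7 = 1024.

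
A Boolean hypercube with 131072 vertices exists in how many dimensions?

Since 2^n = 131072, we have n = 17.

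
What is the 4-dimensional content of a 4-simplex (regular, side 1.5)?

Volume = 1.5^4 · √(5/2^4) / 4! ≈ 0.117918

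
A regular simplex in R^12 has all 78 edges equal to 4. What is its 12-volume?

V = (4^12 / 12!) · √((12+1) / 2^12) ≈ 0.00197322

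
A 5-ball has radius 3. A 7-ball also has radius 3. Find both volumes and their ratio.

V_5(3) ≈ 1279.1. V_7(3) ≈ 10333.1. Ratio V_5/V_7 ≈ 0.1238.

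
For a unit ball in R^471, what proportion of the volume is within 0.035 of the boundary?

1 - (1-0.035)^471 ≈ 0.9999999484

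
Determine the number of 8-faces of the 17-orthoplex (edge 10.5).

Number of 8-faces = 2^(8+1) · C(17,8+1) = 512 · 24310 = 12446720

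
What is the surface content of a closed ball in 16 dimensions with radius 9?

The surface area of an n-ball is 2π^(n/2) r^(n-1) / Γ(n/2). For n=16, r=9: 22876792454961·π^8/280 ≈ 7.7524e+14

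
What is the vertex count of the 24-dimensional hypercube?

An n-cube has 2^n vertices; for n = 24 that is 2^24 = 16777216.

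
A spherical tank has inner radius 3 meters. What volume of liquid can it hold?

V_3(3) = π^(3/2) · (3)^3 / Γ(3/2 + 1) = 36·π ≈ 113.097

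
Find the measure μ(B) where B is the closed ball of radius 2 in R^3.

Volume = π^{3/2}·(2)^3/Γ(5/2) = 32·π/3 ≈ 33.5103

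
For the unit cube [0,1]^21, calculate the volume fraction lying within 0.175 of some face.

1 - (1 - 2·0.175)^21 = 1 - 0.65^21 ≈ 0.999882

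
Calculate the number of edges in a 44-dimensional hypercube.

Each of the 2^44 = 17592186044416 vertices has degree 44; total edges = 44·2^44/2 = 387028092977152.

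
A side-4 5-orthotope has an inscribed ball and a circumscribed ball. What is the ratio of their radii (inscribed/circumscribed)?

r_in = 4/2 (half the side); r_out = 4√5/2 (half the diagonal). Ratio = 1/√5 ≈ 0.447214.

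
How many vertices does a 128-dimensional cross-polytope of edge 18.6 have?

The 128-dimensional cross-polytope has 2n = 2·128 = 256 vertices.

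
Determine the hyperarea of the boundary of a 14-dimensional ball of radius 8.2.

|∂B_14(8.2)| ≈ 6.35809e+12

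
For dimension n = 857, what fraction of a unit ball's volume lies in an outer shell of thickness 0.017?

1 - (1-0.017)^857 ≈ 0.9999995847 ≈ 99.999958%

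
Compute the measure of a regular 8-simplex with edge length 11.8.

For a regular n-simplex with edge a, V = (a^n / n!)·√((n+1)/2^n). With a=11.8, n=8: V ≈ 1747.98.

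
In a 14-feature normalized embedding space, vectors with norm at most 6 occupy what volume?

V = 544195584·π^7/35 ≈ 4.69609e+10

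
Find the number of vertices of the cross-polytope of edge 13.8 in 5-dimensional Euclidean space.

Each 0-face is the convex hull of 1 vertex, one chosen as ±e_i from each of 1 distinct axis: 2^1·C(5,1) = 10.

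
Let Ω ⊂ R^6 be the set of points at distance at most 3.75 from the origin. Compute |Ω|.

V_6(3.75) = π^(6/2) · (3.75)^6 / Γ(6/2 + 1) ≈ 14371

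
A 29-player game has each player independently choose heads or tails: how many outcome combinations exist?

Each vertex is a binary string of length 29, so there are 2^29 = 536870912.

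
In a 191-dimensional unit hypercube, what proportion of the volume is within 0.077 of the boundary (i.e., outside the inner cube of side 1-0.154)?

Shell fraction = 1 - (1-0.154)^191 ≈ 1 - 1.342e-14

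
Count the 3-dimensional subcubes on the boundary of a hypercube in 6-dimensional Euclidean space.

Choose 3 of 6 axes to span the face (C(6,3) = 20 ways), then fix each of the remaining 3 coordinates at one of its two extreme values (2^3 = 8 ways): 20·8 = 160.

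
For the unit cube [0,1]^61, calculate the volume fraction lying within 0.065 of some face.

Shell fraction = 1 - (1-0.13)^61 ≈ 0.999796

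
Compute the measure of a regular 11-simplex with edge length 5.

V_11 = √(12) · 5^11 / (11! · 2^(11/2)) ≈ 0.0936354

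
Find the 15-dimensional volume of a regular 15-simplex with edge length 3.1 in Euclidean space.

Volume = 3.1^15 · √(16/2^15) / 15! ≈ 3.96516e-07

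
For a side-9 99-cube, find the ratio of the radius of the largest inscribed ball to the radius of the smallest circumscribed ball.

For an n-cube of any side s, the inradius is s/2 and the circumradius is s√n/2, so the ratio is 1/√99 ≈ 0.100504.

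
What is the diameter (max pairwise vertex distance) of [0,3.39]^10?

The space diagonal of an n-cube of side s is s√n. Here 3.39·√10 ≈ 10.7201.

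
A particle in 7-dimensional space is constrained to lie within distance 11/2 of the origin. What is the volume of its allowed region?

V = 19487171·π^3/840 ≈ 719315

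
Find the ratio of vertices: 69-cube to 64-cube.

The 69-cube has 2^69 = 590295810358705651712 vertices. The 64-cube has 2^64 = 18446744073709551616 vertices. Ratio: 590295810358705651712/18446744073709551616 = 32.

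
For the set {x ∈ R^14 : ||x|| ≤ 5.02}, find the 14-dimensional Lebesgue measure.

V_14(5.02) = π^(14/2) · (5.02)^14 / Γ(14/2 + 1) ≈ 3.86786e+09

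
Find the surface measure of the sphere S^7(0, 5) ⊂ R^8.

The surface area of an n-ball is 2π^(n/2) r^(n-1) / Γ(n/2). For n=8, r=5: 78125·π^4/3 ≈ 2.5367e+06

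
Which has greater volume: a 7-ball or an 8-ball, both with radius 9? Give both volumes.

V_7(9) ≈ 2.25984e+07. V_8(9) ≈ 1.74714e+08. The 8-ball is larger.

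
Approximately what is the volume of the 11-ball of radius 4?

V = 268435456·π^5/10395 ≈ 7.9025e+06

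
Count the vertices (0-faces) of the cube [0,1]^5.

An n-cube has 2^n vertices; for n = 5 that is 2^5 = 32.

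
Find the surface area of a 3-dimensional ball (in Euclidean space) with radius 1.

S = n·V_n(r)/r = 3·V_3(1)/1 (volume-to-surface relation), giving 4πr² = 4π·(1)² ≈ 12.5664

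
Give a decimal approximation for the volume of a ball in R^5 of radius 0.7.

Volume = π^{5/2}·(0.7)^5/Γ(7/2) ≈ 0.884685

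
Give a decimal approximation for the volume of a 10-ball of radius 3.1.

Volume = π^{10/2}·(3.1)^10/Γ(6) ≈ 209019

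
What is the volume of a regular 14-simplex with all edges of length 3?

For a regular n-simplex with edge a, V = (a^n / n!)·√((n+1)/2^n). With a=3, n=14: V ≈ 1.66006e-06.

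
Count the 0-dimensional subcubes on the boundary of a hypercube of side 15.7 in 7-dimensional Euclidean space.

f_0(7-cube) = (7 choose 0) · 2^7 = 128.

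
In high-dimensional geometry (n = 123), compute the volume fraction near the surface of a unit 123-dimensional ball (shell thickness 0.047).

1 - (1-0.047)^123 ≈ 0.997318 ≈ 99.73%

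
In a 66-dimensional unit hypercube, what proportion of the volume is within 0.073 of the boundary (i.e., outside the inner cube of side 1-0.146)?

Shell fraction = 1 - (1-0.146)^66 ≈ 0.99997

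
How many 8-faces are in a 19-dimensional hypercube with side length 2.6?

Number of 8-faces = C(19,8) · 2^(19-8) = 75582 · 2048 = 154791936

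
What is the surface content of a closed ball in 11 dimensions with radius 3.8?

|∂B_11(3.8)| ≈ 1.30117e+07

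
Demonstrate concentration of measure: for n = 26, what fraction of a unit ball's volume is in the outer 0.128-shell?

1 - (1-0.128)^26 ≈ 0.971593 ≈ 97.16%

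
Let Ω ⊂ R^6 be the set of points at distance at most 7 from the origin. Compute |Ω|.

Volume = π^{6/2}·(7)^6/Γ(4) = 117649·π^3/6 ≈ 607976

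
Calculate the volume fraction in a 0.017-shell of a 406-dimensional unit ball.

1 - (1-0.017)^406 ≈ 0.999052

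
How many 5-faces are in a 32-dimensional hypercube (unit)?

Number of 5-faces = C(32,5) · 2^(32-5) = 201376 · 134217728 = 27028229193728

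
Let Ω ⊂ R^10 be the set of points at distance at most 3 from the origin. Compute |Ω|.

V_10(3) = π^(10/2) · (3)^10 / Γ(10/2 + 1) = 19683·π^5/40 ≈ 150585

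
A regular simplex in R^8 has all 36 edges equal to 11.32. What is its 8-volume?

Volume = 11.32^8 · √(9/2^8) / 8! ≈ 1253.87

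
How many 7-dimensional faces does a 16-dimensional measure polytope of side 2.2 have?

Choose 7 of 16 axes to span the face (C(16,7) = 11440 ways), then fix each of the remaining 9 coordinates at one of its two extreme values (2^9 = 512 ways): 11440·512 = 5857280.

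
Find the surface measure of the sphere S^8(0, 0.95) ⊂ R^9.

|∂B_9(0.95)| ≈ 19.6947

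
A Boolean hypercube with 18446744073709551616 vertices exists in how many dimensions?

n = log_2(18446744073709551616) = 64.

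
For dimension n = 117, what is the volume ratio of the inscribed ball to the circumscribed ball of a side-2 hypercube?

V_in/V_out = n^(-n/2) = 117^(-117/2) ≈ 1.02595e-121.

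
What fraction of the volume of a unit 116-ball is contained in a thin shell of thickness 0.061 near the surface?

Shell fraction = 1 - (1-0.061)^116 ≈ 0.999325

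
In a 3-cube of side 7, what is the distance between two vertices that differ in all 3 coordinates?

||(7,7,...,7)|| = √(3)·7 ≈ 12.1244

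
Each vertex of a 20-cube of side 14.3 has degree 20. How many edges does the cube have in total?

The 20-cube has n·2^(n-1) = 20·2^19 = 20·524288 = 10485760 edges.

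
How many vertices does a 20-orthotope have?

Each vertex is a binary string of length 20, so there are 2^20 = 1048576.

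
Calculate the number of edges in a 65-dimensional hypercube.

Each of the 2^65 = 36893488147419103232 vertices has degree 65; total edges = 65·2^65/2 = 1199038364791120855040.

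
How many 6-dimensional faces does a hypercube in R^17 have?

An n-cube has C(n,k)·2^(n-k) k-faces. Here C(17,6)·2^11 = 12376·2048 = 25346048.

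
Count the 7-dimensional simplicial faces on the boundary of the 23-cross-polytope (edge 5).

Each 7-face is the convex hull of 8 vertices, one chosen as ±e_i from each of 8 distinct axes: 2^8·C(23,8) = 125520384.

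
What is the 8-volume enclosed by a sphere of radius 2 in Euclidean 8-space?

V_8(2) = π^(8/2) · (2)^8 / Γ(8/2 + 1) = 32·π^4/3 ≈ 1039.03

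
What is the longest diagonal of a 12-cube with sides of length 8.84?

||(8.84,8.84,...,8.84)|| = √(12)·8.84 ≈ 30.6227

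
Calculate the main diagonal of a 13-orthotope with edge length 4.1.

d = √(4.1² + 4.1² + ... + 4.1²) [13 terms] = √(13·4.1²) = 4.1√13 ≈ 14.7828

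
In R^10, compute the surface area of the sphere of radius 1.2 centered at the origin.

|∂B_10(1.2)| ≈ 131.583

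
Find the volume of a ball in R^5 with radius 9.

Volume = π^{5/2}·(9)^5/Γ(7/2) = 157464·π^2/5 ≈ 310821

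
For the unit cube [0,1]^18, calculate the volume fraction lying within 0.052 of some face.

1 - (1 - 2·0.052)^18 = 1 - 0.896^18 ≈ 0.86147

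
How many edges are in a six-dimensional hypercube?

Number of 1-faces = C(6,1) · 2^(6-1) = 6 · 32 = 192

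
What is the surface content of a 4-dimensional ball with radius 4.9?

The surface area of an n-ball is 2π^(n/2) r^(n-1) / Γ(n/2). For n=4, r=4.9: 2322.3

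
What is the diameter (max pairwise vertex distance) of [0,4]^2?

d = √(4² + 4² + ... + 4²) [2 terms] = √(2·4²) = 4√2 ≈ 5.65685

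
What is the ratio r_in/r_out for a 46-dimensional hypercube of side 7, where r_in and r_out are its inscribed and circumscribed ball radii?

r_in = 7/2 (half the side); r_out = 7√46/2 (half the diagonal). Ratio = 1/√46 ≈ 0.147442.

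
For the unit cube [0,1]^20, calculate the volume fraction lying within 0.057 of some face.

The inner cube has side 1-2·0.057 = 0.886 and volume (0.886)^20 ≈ 0.08885, so the shell holds 0.911147 of the volume.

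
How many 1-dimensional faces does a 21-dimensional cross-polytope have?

Each 1-face is the convex hull of 2 vertices, one chosen as ±e_i from each of 2 distinct axes: 2^2·C(21,2) = 840.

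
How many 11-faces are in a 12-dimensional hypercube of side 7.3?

Number of 11-faces = C(12,11) · 2^(12-11) = 12 · 2 = 24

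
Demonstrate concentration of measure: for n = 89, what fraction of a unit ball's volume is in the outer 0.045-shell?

1 - (1-0.045)^89 ≈ 0.983393 ≈ 98.34%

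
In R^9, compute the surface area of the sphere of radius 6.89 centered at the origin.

S = n·V_n(r)/r = 9·V_9(6.89)/6.89 (volume-to-surface relation), giving 1.5077e+08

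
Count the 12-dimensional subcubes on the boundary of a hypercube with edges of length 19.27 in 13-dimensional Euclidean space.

Choose 12 of 13 axes to span the face (C(13,12) = 13 ways), then fix each of the remaining 1 coordinate at one of its two extreme values (2^1 = 2 ways): 13·2 = 26.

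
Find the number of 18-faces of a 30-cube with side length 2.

f_18(30-cube) = (30 choose 18) · 2^12 = 354276249600.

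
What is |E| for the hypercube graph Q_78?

The 78-cube has n·2^(n-1) = 78·2^77 = 78·151115727451828646838272 = 11787026741242634453385216 edges.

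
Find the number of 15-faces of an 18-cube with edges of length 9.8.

An n-cube has C(n,k)·2^(n-k) k-faces. Here C(18,15)·2^3 = 816·8 = 6528.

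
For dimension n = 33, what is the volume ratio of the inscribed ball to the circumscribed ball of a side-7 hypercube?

V_in/V_out = n^(-n/2) = 33^(-33/2) ≈ 8.80076e-26.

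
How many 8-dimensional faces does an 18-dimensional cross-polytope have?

Number of 8-faces = 2^(8+1) · C(18,8+1) = 512 · 48620 = 24893440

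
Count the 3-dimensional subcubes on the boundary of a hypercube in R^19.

An n-cube has C(n,k)·2^(n-k) k-faces. Here C(19,3)·2^16 = 969·65536 = 63504384.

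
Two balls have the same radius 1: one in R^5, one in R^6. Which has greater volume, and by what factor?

V_5(1) ≈ 5.26379, V_6(1) ≈ 5.16771. The 5-ball is larger by a factor of 1.019.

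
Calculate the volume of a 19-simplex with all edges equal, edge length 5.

V = (5^19 / 19!) · √((19+1) / 2^19) ≈ 9.68424e-07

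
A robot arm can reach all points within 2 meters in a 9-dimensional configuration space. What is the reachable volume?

V_9(2) = π^(9/2) · (2)^9 / Γ(9/2 + 1) = 16384·π^4/945 ≈ 1688.84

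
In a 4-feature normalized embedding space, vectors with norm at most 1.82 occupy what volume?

Volume = π^{4/2}·(1.82)^4/Γ(3) ≈ 54.1446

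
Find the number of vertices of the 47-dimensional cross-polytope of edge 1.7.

An n-cross-polytope has 2n vertices; here n = 47, giving 94.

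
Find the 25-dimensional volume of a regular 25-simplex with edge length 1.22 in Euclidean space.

For a regular n-simplex with edge a, V = (a^n / n!)·√((n+1)/2^n). With a=1.22, n=25: V ≈ 8.18393e-27.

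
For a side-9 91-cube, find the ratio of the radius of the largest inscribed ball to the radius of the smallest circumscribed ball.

r_in / r_out = (9/2) / (9√91/2) = 1/√91 ≈ 0.104828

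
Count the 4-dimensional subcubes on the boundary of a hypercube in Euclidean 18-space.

Number of 4-faces = C(18,4) · 2^(18-4) = 3060 · 16384 = 50135040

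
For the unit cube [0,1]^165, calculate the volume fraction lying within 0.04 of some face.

1 - (1 - 2·0.04)^165 = 1 - 0.92^165 ≈ 0.9999989408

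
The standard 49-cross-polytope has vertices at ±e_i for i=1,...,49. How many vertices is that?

The 49-dimensional cross-polytope has 2n = 2·49 = 98 vertices.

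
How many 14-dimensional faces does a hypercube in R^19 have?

f_14(19-cube) = (19 choose 14) · 2^5 = 372096.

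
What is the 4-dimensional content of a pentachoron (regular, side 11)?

Volume = 11^4 · √(5/2^4) / 4! ≈ 341.024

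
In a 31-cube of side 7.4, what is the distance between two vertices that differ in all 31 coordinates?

||(7.4,7.4,...,7.4)|| = √(31)·7.4 ≈ 41.2015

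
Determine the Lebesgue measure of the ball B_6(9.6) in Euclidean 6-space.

The n-ball volume is π^(n/2)·r^n/Γ(n/2+1). With n=6, r=9.6: V ≈ 4.04507e+06.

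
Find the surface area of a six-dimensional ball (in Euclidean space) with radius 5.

|∂B_6(5)| = 3125·π^3 ≈ 96894.6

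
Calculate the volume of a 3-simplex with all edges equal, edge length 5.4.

Volume = (√2/12) · 5.4³ = 18.5573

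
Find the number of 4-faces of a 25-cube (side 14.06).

Choose 4 of 25 axes to span the face (C(25,4) = 12650 ways), then fix each of the remaining 21 coordinates at one of its two extreme values (2^21 = 2097152 ways): 12650·2097152 = 26528972800.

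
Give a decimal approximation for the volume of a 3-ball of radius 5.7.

The n-ball volume is π^(n/2)·r^n/Γ(n/2+1). With n=3, r=5.7: V ≈ 775.735.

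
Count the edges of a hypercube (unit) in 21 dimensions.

The 21-cube has n·2^(n-1) = 21·2^20 = 21·1048576 = 22020096 edges.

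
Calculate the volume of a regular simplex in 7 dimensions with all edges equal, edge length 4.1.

Volume = 4.1^7 · √(8/2^7) / 7! ≈ 0.966043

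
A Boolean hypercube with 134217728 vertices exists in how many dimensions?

n = log_2(134217728) = 27.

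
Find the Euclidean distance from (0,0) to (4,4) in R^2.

||(4,4,...,4)|| = √(2)·4 ≈ 5.65685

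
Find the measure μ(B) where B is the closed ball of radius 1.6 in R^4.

Volume = π^{4/2}·(1.6)^4/Γ(3) ≈ 32.3407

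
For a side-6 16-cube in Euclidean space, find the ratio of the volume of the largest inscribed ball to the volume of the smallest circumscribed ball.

V_in/V_out = n^(-n/2) = 16^(-16/2) ≈ 2.32831e-10.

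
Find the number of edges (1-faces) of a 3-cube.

An n-cube has C(n,k)·2^(n-k) k-faces. Here C(3,1)·2^2 = 3·4 = 12.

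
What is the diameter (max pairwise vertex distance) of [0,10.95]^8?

||(10.95,10.95,...,10.95)|| = √(8)·10.95 ≈ 30.9713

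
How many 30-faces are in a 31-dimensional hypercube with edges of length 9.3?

An n-cube has C(n,k)·2^(n-k) k-faces. Here C(31,30)·2^1 = 31·2 = 62.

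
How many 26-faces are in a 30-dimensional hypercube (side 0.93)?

An n-cube has C(n,k)·2^(n-k) k-faces. Here C(30,26)·2^4 = 27405·16 = 438480.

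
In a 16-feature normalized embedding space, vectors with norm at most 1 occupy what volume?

Volume = π^{16/2}·(1)^16/Γ(9) = π^8/40320 ≈ 0.235331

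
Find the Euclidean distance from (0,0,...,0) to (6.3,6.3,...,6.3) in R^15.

||(6.3,6.3,...,6.3)|| = √(15)·6.3 ≈ 24.3998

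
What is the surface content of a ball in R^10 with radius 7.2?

The surface area of an n-ball is 2π^(n/2) r^(n-1) / Γ(n/2). For n=10, r=7.2: 1.32605e+09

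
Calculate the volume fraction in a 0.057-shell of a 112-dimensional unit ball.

Shell fraction = 1 - (1-0.057)^112 ≈ 0.998603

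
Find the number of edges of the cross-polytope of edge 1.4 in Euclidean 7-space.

An n-cross-polytope has 2^(k+1)·C(n,k+1) k-faces. Here 2^2·C(7,2) = 4·21 = 84.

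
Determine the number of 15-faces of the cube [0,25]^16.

Number of 15-faces = C(16,15) · 2^(16-15) = 16 · 2 = 32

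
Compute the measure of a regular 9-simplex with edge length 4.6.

Volume = 4.6^9 · √(10/2^9) / 9! ≈ 0.355159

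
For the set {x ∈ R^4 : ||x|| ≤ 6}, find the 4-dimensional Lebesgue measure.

The n-ball volume is π^(n/2)·r^n/Γ(n/2+1). With n=4, r=6: V = 648·π^2 ≈ 6395.5.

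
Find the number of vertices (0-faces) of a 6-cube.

f_0(6-cube) = (6 choose 0) · 2^6 = 64.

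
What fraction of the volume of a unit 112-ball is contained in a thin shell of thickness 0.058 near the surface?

Shell fraction = 1 - (1-0.058)^112 ≈ 0.998759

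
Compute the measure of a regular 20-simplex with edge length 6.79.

V = (6.79^20 / 20!) · √((20+1) / 2^20) ≈ 7.98143e-05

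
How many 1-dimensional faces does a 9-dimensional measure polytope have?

Choose 1 of 9 axes to span the face (C(9,1) = 9 ways), then fix each of the remaining 8 coordinates at one of its two extreme values (2^8 = 256 ways): 9·256 = 2304.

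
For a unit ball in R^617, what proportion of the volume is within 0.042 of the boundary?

V(inner)/V(outer) = ((1-0.042)/1)^617 ≈ 3.181e-12, so the shell fraction is 1 - 3.181e-12.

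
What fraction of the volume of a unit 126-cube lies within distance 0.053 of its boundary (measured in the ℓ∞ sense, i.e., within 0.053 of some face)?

Shell fraction = 1 - (1-0.106)^126 ≈ 0.9999992612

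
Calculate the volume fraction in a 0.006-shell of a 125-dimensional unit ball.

Shell fraction = 1 - (1-0.006)^125 ≈ 0.528699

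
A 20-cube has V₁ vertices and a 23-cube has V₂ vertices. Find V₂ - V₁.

V₁ = 2^20 = 1048576. V₂ = 2^23 = 8388608. V₂ - V₁ = 7340032.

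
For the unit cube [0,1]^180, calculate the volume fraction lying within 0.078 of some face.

1 - (1 - 2·0.078)^180 = 1 - 0.844^180 ≈ 1 - 5.516e-14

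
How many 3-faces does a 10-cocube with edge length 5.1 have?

Each 3-face is the convex hull of 4 vertices, one chosen as ±e_i from each of 4 distinct axes: 2^4·C(10,4) = 3360.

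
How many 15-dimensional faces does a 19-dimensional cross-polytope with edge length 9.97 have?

Number of 15-faces = 2^(15+1) · C(19,15+1) = 65536 · 969 = 63504384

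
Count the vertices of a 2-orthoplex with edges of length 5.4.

The 2-dimensional cross-polytope has 2n = 2·2 = 4 vertices.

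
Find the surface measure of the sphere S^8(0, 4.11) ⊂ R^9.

S = n·V_n(r)/r = 9·V_9(4.11)/4.11 (volume-to-surface relation), giving 2.4171e+06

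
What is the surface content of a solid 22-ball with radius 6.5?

S_22(6.5) = 2·π^(22/2)·(6.5)^21 / Γ(22/2) = 247064529073450392704413·π^11/3805072588800 ≈ 1.91028e+16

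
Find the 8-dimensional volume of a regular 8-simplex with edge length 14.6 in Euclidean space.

V_8 = √(9) · 14.6^8 / (8! · 2^(8/2)) ≈ 9600.72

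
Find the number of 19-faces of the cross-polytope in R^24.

Each 19-face is the convex hull of 20 vertices, one chosen as ±e_i from each of 20 distinct axes: 2^20·C(24,20) = 11142168576.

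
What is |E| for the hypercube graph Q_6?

The 6-cube has n·2^(n-1) = 6·2^5 = 6·32 = 192 edges.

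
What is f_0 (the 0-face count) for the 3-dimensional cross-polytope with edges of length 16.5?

An n-cross-polytope has 2^(k+1)·C(n,k+1) k-faces. Here 2^1·C(3,1) = 2·3 = 6.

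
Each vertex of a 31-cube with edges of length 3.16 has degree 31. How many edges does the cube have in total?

The 31-cube has n·2^(n-1) = 31·2^30 = 31·1073741824 = 33285996544 edges.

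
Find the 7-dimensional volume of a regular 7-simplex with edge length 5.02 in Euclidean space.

For a regular n-simplex with edge a, V = (a^n / n!)·√((n+1)/2^n). With a=5.02, n=7: V ≈ 3.98507.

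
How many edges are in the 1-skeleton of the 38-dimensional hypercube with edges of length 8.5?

Each of the 2^38 = 274877906944 vertices has degree 38; total edges = 38·2^38/2 = 5222680231936.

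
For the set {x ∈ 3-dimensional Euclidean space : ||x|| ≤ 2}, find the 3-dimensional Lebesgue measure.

The n-ball volume is π^(n/2)·r^n/Γ(n/2+1). With n=3, r=2: V = 32·π/3 ≈ 33.5103.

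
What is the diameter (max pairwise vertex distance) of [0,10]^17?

d = √(10² + 10² + ... + 10²) [17 terms] = √(17·10²) = 10√17 ≈ 41.2311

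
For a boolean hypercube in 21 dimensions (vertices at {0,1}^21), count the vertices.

The 21-cube has 2^21 = 2097152 vertices.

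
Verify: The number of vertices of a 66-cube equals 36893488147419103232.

False. The 66-cube has 2^66 = 73786976294838206464 vertices.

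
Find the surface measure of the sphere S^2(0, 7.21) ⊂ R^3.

|∂B_3(7.21)| = 4πr² = 4π·(7.21)² ≈ 653.251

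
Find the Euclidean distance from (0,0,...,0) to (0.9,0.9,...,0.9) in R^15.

The space diagonal of an n-cube of side s is s√n. Here 0.9·√15 ≈ 3.48569.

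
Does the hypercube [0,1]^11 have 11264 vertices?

False. The 11-cube has 2^11 = 2048 vertices.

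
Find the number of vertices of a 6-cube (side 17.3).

Number of vertices = 2^6 = 64.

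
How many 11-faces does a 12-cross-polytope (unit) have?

f_11(12-orthoplex) = 2^12 · (12 choose 12) = 4096.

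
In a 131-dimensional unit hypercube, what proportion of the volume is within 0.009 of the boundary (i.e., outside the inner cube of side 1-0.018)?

1 - (1 - 2·0.009)^131 = 1 - 0.982^131 ≈ 0.907401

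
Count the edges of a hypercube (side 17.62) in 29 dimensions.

Number of 1-faces = C(29,1)·2^(29-1) = 29·268435456 = 7784628224.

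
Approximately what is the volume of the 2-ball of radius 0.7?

Volume = π^{2/2}·(0.7)^2/Γ(2) ≈ 1.53938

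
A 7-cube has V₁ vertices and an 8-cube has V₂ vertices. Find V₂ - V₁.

V₁ = 2^7 = 128. V₂ = 2^8 = 256. V₂ - V₁ = 128.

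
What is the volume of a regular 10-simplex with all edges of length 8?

For a regular n-simplex with edge a, V = (a^n / n!)·√((n+1)/2^n). With a=8, n=10: V ≈ 30.6678.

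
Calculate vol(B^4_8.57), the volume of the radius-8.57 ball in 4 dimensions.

The n-ball volume is π^(n/2)·r^n/Γ(n/2+1). With n=4, r=8.57: V ≈ 26619.1.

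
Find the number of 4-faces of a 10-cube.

An n-cube has C(n,k)·2^(n-k) k-faces. Here C(10,4)·2^6 = 210·64 = 13440.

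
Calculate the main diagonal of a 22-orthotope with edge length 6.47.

||(6.47,6.47,...,6.47)|| = √(22)·6.47 ≈ 30.347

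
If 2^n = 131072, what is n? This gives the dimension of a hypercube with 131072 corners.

Since 2^n = 131072, we have n = 17.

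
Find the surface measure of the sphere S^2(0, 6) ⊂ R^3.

S = n·V_n(r)/r = 3·V_3(6)/6 (volume-to-surface relation), giving 4πr² = 4π·(6)² ≈ 452.389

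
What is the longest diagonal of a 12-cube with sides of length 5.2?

Diagonal = √12 · 5.2 ≈ 18.0133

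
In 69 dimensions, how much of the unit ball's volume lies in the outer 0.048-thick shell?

1 - (1-0.048)^69 ≈ 0.96643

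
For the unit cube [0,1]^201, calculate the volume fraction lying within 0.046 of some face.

The inner cube has side 1-2·0.046 = 0.908 and volume (0.908)^201 ≈ 3.761e-09, so the shell holds 0.9999999962 of the volume.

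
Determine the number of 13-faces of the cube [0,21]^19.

Choose 13 of 19 axes to span the face (C(19,13) = 27132 ways), then fix each of the remaining 6 coordinates at one of its two extreme values (2^6 = 64 ways): 27132·64 = 1736448.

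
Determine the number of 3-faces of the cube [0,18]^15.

f_3(15-cube) = (15 choose 3) · 2^12 = 1863680.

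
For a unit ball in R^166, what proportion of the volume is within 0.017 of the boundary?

V(inner)/V(outer) = ((1-0.017)/1)^166 ≈ 0.05806, so the shell fraction is 0.941939.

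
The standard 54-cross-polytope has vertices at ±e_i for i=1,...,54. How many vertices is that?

An n-cross-polytope has 2n vertices; here n = 54, giving 108.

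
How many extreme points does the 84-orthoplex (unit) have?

The vertices are ±e_1, ..., ±e_84, so there are 2·84 = 168.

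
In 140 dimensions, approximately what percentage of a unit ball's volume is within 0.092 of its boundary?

1 - (1-0.092)^140 ≈ 0.9999986448 ≈ 99.999864%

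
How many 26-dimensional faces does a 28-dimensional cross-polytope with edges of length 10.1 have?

Number of 26-faces = 2^(26+1) · C(28,26+1) = 134217728 · 28 = 3758096384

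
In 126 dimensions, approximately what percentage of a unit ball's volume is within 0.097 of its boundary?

1 - (1-0.097)^126 ≈ 0.9999973899 ≈ 99.999739%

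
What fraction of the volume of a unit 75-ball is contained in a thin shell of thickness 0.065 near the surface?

Shell fraction = 1 - (1-0.065)^75 ≈ 0.99353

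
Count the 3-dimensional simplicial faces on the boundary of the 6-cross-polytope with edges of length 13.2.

Each 3-face is the convex hull of 4 vertices, one chosen as ±e_i from each of 4 distinct axes: 2^4·C(6,4) = 240.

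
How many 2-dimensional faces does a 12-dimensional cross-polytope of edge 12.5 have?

An n-cross-polytope has 2^(k+1)·C(n,k+1) k-faces. Here 2^3·C(12,3) = 8·220 = 1760.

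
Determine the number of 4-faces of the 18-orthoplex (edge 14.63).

An n-cross-polytope has 2^(k+1)·C(n,k+1) k-faces. Here 2^5·C(18,5) = 32·8568 = 274176.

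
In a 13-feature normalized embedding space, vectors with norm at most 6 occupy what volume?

The n-ball volume is π^(n/2)·r^n/Γ(n/2+1). With n=13, r=6: V = 61917364224·π^6/5005 ≈ 1.18934e+10.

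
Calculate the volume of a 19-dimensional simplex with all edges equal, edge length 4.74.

For a regular n-simplex with edge a, V = (a^n / n!)·√((n+1)/2^n). With a=4.74, n=19: V ≈ 3.51094e-07.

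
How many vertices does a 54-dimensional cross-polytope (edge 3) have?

An n-cross-polytope has 2n vertices; here n = 54, giving 108.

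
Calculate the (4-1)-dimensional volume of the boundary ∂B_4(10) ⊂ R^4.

S_4(10) = 2·π^(4/2)·(10)^3 / Γ(4/2) = 2000·π^2 ≈ 19739.2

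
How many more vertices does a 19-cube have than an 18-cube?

The 19-cube has 2^19 = 524288 vertices. The 18-cube has 2^18 = 262144 vertices. Difference: 524288 - 262144 = 262144.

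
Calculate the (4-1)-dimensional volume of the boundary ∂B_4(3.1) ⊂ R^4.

S = n·V_n(r)/r = 4·V_4(3.1)/3.1 (volume-to-surface relation), giving 588.051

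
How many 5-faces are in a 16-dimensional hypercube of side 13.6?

Choose 5 of 16 axes to span the face (C(16,5) = 4368 ways), then fix each of the remaining 11 coordinates at one of its two extreme values (2^11 = 2048 ways): 4368·2048 = 8945664.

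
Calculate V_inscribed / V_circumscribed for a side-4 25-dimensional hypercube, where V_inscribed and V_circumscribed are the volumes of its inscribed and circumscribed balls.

Volume scales as r^n, and r_in/r_out = 1/√25, giving (1/√25)^25 ≈ 3.35544e-18.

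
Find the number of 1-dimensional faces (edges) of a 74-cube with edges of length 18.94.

An n-cube has n·2^(n-1) edges. With n = 74: 74·9444732965739290427392 = 698910239464707491627008.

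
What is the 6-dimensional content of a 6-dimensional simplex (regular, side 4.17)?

Volume = 4.17^6 · √(7/2^6) / 6! ≈ 2.41514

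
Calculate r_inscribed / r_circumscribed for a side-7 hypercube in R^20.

For an n-cube of any side s, the inradius is s/2 and the circumradius is s√n/2, so the ratio is 1/√20 ≈ 0.223607.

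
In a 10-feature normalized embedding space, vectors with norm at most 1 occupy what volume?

Volume = π^{10/2}·(1)^10/Γ(6) = π^5/120 ≈ 2.55016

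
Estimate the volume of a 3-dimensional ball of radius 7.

The n-ball volume is π^(n/2)·r^n/Γ(n/2+1). With n=3, r=7: V = 1372·π/3 ≈ 1436.76.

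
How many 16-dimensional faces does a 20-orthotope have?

Number of 16-faces = C(20,16) · 2^(20-16) = 4845 · 16 = 77520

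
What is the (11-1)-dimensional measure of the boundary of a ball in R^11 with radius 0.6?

S = n·V_n(r)/r = 11·V_11(0.6)/0.6 (volume-to-surface relation), giving 0.125317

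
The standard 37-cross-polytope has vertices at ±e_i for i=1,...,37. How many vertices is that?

The 37-dimensional cross-polytope has 2n = 2·37 = 74 vertices.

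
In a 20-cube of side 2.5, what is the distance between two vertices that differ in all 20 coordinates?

||(2.5,2.5,...,2.5)|| = √(20)·2.5 ≈ 11.1803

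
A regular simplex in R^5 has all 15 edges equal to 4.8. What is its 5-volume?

V_5 = √(6) · 4.8^5 / (5! · 2^(5/2)) ≈ 9.19445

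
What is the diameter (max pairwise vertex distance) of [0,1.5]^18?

The space diagonal of an n-cube of side s is s√n. Here 1.5·√18 ≈ 6.36396.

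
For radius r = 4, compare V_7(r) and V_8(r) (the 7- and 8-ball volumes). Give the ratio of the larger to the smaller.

V_7(4) ≈ 77410.6, V_8(4) ≈ 265992. The 8-ball is larger by a factor of 3.436.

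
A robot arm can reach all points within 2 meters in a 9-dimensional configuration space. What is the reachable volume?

V = 16384·π^4/945 ≈ 1688.84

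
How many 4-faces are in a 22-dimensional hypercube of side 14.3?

Number of 4-faces = C(22,4) · 2^(22-4) = 7315 · 262144 = 1917583360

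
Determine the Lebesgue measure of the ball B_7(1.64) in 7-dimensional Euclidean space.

V_7(1.64) = π^(7/2) · (1.64)^7 / Γ(7/2 + 1) ≈ 150.76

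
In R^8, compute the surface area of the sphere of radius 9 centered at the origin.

S_8(9) = 2·π^(8/2)·(9)^7 / Γ(8/2) = 1594323·π^4 ≈ 1.55302e+08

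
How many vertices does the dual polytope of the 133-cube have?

The 133-dimensional cross-polytope has 2n = 2·133 = 266 vertices.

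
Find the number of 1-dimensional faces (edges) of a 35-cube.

The 35-cube has n·2^(n-1) = 35·2^34 = 35·17179869184 = 601295421440 edges.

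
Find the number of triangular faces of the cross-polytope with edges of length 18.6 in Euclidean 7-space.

An n-cross-polytope has 2^(k+1)·C(n,k+1) k-faces. Here 2^3·C(7,3) = 8·35 = 280.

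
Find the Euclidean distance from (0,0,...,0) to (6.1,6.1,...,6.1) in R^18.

Diagonal = √18 · 6.1 ≈ 25.8801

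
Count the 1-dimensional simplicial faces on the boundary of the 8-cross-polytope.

Number of 1-faces = 2^(1+1) · C(8,1+1) = 4 · 28 = 112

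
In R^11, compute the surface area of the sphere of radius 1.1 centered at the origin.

S = n·V_n(r)/r = 11·V_11(1.1)/1.1 (volume-to-surface relation), giving 53.7557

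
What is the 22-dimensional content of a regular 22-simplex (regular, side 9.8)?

Volume = 9.8^22 · √(23/2^22) / 22! ≈ 0.013358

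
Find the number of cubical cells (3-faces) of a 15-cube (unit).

Choose 3 of 15 axes to span the face (C(15,3) = 455 ways), then fix each of the remaining 12 coordinates at one of its two extreme values (2^12 = 4096 ways): 455·4096 = 1863680.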